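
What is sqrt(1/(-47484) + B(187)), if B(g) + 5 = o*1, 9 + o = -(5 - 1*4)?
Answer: I*sqrt(939472259)/7914 ≈ 3.873*I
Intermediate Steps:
o = -10 (o = -9 - (5 - 1*4) = -9 - (5 - 4) = -9 - 1*1 = -9 - 1 = -10)
B(g) = -15 (B(g) = -5 - 10*1 = -5 - 10 = -15)
sqrt(1/(-47484) + B(187)) = sqrt(1/(-47484) - 15) = sqrt(-1/47484 - 15) = sqrt(-712261/47484) = I*sqrt(939472259)/7914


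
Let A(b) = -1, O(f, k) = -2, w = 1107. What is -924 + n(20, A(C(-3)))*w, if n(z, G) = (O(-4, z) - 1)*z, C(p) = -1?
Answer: -67344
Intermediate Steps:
n(z, G) = -3*z (n(z, G) = (-2 - 1)*z = -3*z)
-924 + n(20, A(C(-3)))*w = -924 - 3*20*1107 = -924 - 60*1107 = -924 - 66420 = -67344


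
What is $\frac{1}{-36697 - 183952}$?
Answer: $- \frac{1}{220649} \approx -4.5321 \cdot 10^{-6}$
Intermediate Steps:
$\frac{1}{-36697 - 183952} = \frac{1}{-220649} = - \frac{1}{220649}$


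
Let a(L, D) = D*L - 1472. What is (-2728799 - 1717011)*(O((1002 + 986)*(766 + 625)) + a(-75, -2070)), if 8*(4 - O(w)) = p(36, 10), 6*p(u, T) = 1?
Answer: -16408451059175/24 ≈ -6.8369e+11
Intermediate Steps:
p(u, T) = ⅙ (p(u, T) = (⅙)*1 = ⅙)
O(w) = 191/48 (O(w) = 4 - ⅛*⅙ = 4 - 1/48 = 191/48)
a(L, D) = -1472 + D*L
(-2728799 - 1717011)*(O((1002 + 986)*(766 + 625)) + a(-75, -2070)) = (-2728799 - 1717011)*(191/48 + (-1472 - 2070*(-75))) = -4445810*(191/48 + (-1472 + 155250)) = -4445810*(191/48 + 153778) = -4445810*7381535/48 = -16408451059175/24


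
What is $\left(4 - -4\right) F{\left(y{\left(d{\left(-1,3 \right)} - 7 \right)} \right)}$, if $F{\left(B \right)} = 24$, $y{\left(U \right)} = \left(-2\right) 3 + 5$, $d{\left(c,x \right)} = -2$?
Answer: $192$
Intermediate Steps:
$y{\left(U \right)} = -1$ ($y{\left(U \right)} = -6 + 5 = -1$)
$\left(4 - -4\right) F{\left(y{\left(d{\left(-1,3 \right)} - 7 \right)} \right)} = \left(4 - -4\right) 24 = \left(4 + 4\right) 24 = 8 \cdot 24 = 192$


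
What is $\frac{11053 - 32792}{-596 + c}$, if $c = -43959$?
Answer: $\frac{21739}{44555} \approx 0.48791$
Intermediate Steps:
$\frac{11053 - 32792}{-596 + c} = \frac{11053 - 32792}{-596 - 43959} = - \frac{21739}{-44555} = \left(-21739\right) \left(- \frac{1}{44555}\right) = \frac{21739}{44555}$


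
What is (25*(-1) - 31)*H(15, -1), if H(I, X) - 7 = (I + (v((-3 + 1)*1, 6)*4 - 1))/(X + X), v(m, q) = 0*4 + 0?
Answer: 0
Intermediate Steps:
v(m, q) = 0 (v(m, q) = 0 + 0 = 0)
H(I, X) = 7 + (-1 + I)/(2*X) (H(I, X) = 7 + (I + (0*4 - 1))/(X + X) = 7 + (I + (0 - 1))/((2*X)) = 7 + (I - 1)*(1/(2*X)) = 7 + (-1 + I)*(1/(2*X)) = 7 + (-1 + I)/(2*X))
(25*(-1) - 31)*H(15, -1) = (25*(-1) - 31)*((½)*(-1 + 15 + 14*(-1))/(-1)) = (-25 - 31)*((½)*(-1)*(-1 + 15 - 14)) = -28*(-1)*0 = -56*0 = 0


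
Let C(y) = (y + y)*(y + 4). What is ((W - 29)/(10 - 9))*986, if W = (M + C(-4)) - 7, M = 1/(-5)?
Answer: -178466/5 ≈ -35693.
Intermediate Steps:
C(y) = 2*y*(4 + y) (C(y) = (2*y)*(4 + y) = 2*y*(4 + y))
M = -⅕ ≈ -0.20000
W = -36/5 (W = (-⅕ + 2*(-4)*(4 - 4)) - 7 = (-⅕ + 2*(-4)*0) - 7 = (-⅕ + 0) - 7 = -⅕ - 7 = -36/5 ≈ -7.2000)
((W - 29)/(10 - 9))*986 = ((-36/5 - 29)/(10 - 9))*986 = -181/5/1*986 = -181/5*1*986 = -181/5*986 = -178466/5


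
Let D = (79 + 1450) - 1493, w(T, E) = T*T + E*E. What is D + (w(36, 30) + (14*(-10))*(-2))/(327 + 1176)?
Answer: 56584/1503 ≈ 37.647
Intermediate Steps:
w(T, E) = E² + T² (w(T, E) = T² + E² = E² + T²)
D = 36 (D = 1529 - 1493 = 36)
D + (w(36, 30) + (14*(-10))*(-2))/(327 + 1176) = 36 + ((30² + 36²) + (14*(-10))*(-2))/(327 + 1176) = 36 + ((900 + 1296) - 140*(-2))/1503 = 36 + (2196 + 280)*(1/1503) = 36 + 2476*(1/1503) = 36 + 2476/1503 = 56584/1503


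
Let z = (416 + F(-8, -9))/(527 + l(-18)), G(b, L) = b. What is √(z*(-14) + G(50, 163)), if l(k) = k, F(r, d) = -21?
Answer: 4*√633705/509 ≈ 6.2558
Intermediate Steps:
z = 395/509 (z = (416 - 21)/(527 - 18) = 395/509 ≈ 0.77603)
√(z*(-14) + G(50, 163)) = √((395/509)*(-14) + 50) = √(-5530/509 + 50) = √(19920/509) = 4*√633705/509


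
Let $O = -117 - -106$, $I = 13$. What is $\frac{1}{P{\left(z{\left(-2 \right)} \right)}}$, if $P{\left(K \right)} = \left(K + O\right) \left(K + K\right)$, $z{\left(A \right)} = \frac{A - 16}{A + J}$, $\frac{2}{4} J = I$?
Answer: $\frac{8}{141} \approx 0.056738$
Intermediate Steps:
$O = -11$ ($O = -117 + 106 = -11$)
$J = 26$ ($J = 2 \cdot 13 = 26$)
$z{\left(A \right)} = \frac{-16 + A}{26 + A}$ ($z{\left(A \right)} = \frac{A - 16}{A + 26} = \frac{-16 + A}{26 + A}$)
$P{\left(K \right)} = 2 K \left(-11 + K\right)$ ($P{\left(K \right)} = \left(K - 11\right) \left(K + K\right) = \left(-11 + K\right) 2 K = 2 K \left(-11 + K\right)$)
$\frac{1}{P{\left(z{\left(-2 \right)} \right)}} = \frac{1}{2 \frac{-16 - 2}{26 - 2} \left(-11 + \frac{-16 - 2}{26 - 2}\right)} = \frac{1}{2 \cdot \frac{1}{24} \left(-18\right) \left(-11 + \frac{1}{24} \left(-18\right)\right)} = \frac{1}{2 \left(- \frac{3}{4}\right) \left(-11 - \frac{3}{4}\right)} = \frac{1}{2 \left(- \frac{3}{4}\right) \left(- \frac{47}{4}\right)} = \frac{1}{\frac{141}{8}} = \frac{8}{141}$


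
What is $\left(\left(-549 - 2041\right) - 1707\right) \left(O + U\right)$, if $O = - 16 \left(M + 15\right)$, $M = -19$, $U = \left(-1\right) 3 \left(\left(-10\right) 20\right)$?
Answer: $-2853208$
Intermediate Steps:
$U = 600$ ($U = \left(-3\right) \left(-200\right) = 600$)
$O = 64$ ($O = - 16 \left(-19 + 15\right) = \left(-16\right) \left(-4\right) = 64$)
$\left(\left(-549 - 2041\right) - 1707\right) \left(O + U\right) = \left(\left(-549 - 2041\right) - 1707\right) \left(64 + 600\right) = \left(\left(-549 - 2041\right) - 1707\right) 664 = \left(-2590 - 1707\right) 664 = \left(-4297\right) 664 = -2853208$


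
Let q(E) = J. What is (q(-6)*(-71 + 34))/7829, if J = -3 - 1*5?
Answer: 296/7829 ≈ 0.037808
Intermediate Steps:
J = -8 (J = -3 - 5 = -8)
q(E) = -8
(q(-6)*(-71 + 34))/7829 = -8*(-71 + 34)/7829 = -8*(-37)*(1/7829) = 296*(1/7829) = 296/7829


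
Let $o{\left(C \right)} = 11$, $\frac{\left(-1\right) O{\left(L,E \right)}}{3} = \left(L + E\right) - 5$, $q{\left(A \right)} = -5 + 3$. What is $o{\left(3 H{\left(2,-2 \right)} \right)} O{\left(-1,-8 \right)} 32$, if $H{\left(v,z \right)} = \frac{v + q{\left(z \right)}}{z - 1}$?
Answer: $14784$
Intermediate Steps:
$q{\left(A \right)} = -2$
$H{\left(v,z \right)} = \frac{-2 + v}{-1 + z}$ ($H{\left(v,z \right)} = \frac{v - 2}{z - 1} = \frac{-2 + v}{-1 + z}$)
$O{\left(L,E \right)} = 15 - 3 E - 3 L$ ($O{\left(L,E \right)} = - 3 \left(\left(L + E\right) - 5\right) = - 3 \left(\left(E + L\right) - 5\right) = - 3 \left(-5 + E + L\right) = 15 - 3 E - 3 L$)
$o{\left(3 H{\left(2,-2 \right)} \right)} O{\left(-1,-8 \right)} 32 = 11 \left(15 - -24 - -3\right) 32 = 11 \left(15 + 24 + 3\right) 32 = 11 \cdot 42 \cdot 32 = 462 \cdot 32 = 14784$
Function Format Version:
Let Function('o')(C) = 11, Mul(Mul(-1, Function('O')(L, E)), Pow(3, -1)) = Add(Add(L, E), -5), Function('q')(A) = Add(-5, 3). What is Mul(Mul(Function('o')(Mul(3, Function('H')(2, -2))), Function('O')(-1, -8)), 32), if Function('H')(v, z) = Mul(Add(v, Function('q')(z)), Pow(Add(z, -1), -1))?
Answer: 14784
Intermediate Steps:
Function('q')(A) = -2
Function('H')(v, z) = Mul(Pow(Add(-1, z), -1), Add(-2, v)) (Function('H')(v, z) = Mul(Add(v, -2), Pow(Add(z, -1), -1)) = Mul(Add(-2, v), Pow(Add(-1, z), -1)) = Mul(Pow(Add(-1, z), -1), Add(-2, v)))
Function('O')(L, E) = Add(15, Mul(-3, E), Mul(-3, L)) (Function('O')(L, E) = Mul(-3, Add(Add(L, E), -5)) = Mul(-3, Add(Add(E, L), -5)) = Mul(-3, Add(-5, E, L)) = Add(15, Mul(-3, E), Mul(-3, L)))
Mul(Mul(Function('o')(Mul(3, Function('H')(2, -2))), Function('O')(-1, -8)), 32) = Mul(Mul(11, Add(15, Mul(-3, -8), Mul(-3, -1))), 32) = Mul(Mul(11, Add(15, 24, 3)), 32) = Mul(Mul(11, 42), 32) = Mul(462, 32) = 14784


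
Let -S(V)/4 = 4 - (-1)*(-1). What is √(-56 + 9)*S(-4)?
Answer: -12*I*√47 ≈ -82.268*I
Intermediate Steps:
S(V) = -12 (S(V) = -4*(4 - (-1)*(-1)) = -4*(4 - 1*1) = -4*(4 - 1) = -4*3 = -12)
√(-56 + 9)*S(-4) = √(-56 + 9)*(-12) = √(-47)*(-12) = (I*√47)*(-12) = -12*I*√47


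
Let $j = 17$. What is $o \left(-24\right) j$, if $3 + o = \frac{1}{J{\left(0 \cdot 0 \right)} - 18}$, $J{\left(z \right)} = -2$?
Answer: $\frac{6222}{5} \approx 1244.4$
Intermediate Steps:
$o = - \frac{61}{20}$ ($o = -3 + \frac{1}{-2 - 18} = -3 + \frac{1}{-20} = -3 - \frac{1}{20} = - \frac{61}{20} \approx -3.05$)
$o \left(-24\right) j = \left(- \frac{61}{20}\right) \left(-24\right) 17 = \frac{366}{5} \cdot 17 = \frac{6222}{5}$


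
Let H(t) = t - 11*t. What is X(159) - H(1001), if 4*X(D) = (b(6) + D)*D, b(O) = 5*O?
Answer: 70091/4 ≈ 17523.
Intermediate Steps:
H(t) = -10*t
X(D) = D*(30 + D)/4 (X(D) = ((5*6 + D)*D)/4 = ((30 + D)*D)/4 = (D*(30 + D))/4 = D*(30 + D)/4)
X(159) - H(1001) = (1/4)*159*(30 + 159) - (-10)*1001 = (1/4)*159*189 - 1*(-10010) = 30051/4 + 10010 = 70091/4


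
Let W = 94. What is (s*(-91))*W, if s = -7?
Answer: 59878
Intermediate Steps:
(s*(-91))*W = -7*(-91)*94 = 637*94 = 59878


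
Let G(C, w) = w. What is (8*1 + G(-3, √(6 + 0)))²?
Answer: (8 + √6)² ≈ 109.19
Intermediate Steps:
(8*1 + G(-3, √(6 + 0)))² = (8*1 + √(6 + 0))² = (8 + √6)²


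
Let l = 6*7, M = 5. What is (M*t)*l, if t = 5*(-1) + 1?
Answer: -840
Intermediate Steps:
t = -4 (t = -5 + 1 = -4)
l = 42
(M*t)*l = (5*(-4))*42 = -20*42 = -840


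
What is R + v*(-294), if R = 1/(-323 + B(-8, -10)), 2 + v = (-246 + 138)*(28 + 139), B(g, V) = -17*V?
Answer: 811385315/153 ≈ 5.3032e+6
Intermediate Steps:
v = -18038 (v = -2 + (-246 + 138)*(28 + 139) = -2 - 108*167 = -2 - 18036 = -18038)
R = -1/153 (R = 1/(-323 - 17*(-10)) = 1/(-323 + 170) = 1/(-153) = -1/153 ≈ -0.0065359)
R + v*(-294) = -1/153 - 18038*(-294) = -1/153 + 5303172 = 811385315/153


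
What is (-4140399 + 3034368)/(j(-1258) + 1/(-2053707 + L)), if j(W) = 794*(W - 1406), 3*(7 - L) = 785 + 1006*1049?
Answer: 2660807902183/5088630831889 ≈ 0.52289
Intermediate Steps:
L = -1056058/3 (L = 7 - (785 + 1006*1049)/3 = 7 - (785 + 1055294)/3 = 7 - ⅓*1056079 = 7 - 1056079/3 = -1056058/3 ≈ -3.5202e+5)
j(W) = -1116364 + 794*W (j(W) = 794*(-1406 + W) = -1116364 + 794*W)
(-4140399 + 3034368)/(j(-1258) + 1/(-2053707 + L)) = (-4140399 + 3034368)/((-1116364 + 794*(-1258)) + 1/(-2053707 - 1056058/3)) = -1106031/((-1116364 - 998852) + 1/(-7217179/3)) = -1106031/(-2115216 - 3/7217179) = -1106031/(-15265892495667/7217179) = -1106031*(-7217179/15265892495667) = 2660807902183/5088630831889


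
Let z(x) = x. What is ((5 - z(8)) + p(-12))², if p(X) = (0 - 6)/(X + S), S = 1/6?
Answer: 31329/5041 ≈ 6.2148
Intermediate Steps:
S = ⅙ ≈ 0.16667
p(X) = -6/(⅙ + X) (p(X) = (0 - 6)/(X + ⅙) = -6/(⅙ + X))
((5 - z(8)) + p(-12))² = ((5 - 1*8) - 36/(1 + 6*(-12)))² = ((5 - 8) - 36/(1 - 72))² = (-3 - 36/(-71))² = (-3 - 36*(-1/71))² = (-3 + 36/71)² = (-177/71)² = 31329/5041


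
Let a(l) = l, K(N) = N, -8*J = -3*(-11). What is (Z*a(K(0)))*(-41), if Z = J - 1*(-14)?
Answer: 0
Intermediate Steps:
J = -33/8 (J = -(-3)*(-11)/8 = -⅛*33 = -33/8 ≈ -4.1250)
Z = 79/8 (Z = -33/8 - 1*(-14) = -33/8 + 14 = 79/8 ≈ 9.8750)
(Z*a(K(0)))*(-41) = ((79/8)*0)*(-41) = 0*(-41) = 0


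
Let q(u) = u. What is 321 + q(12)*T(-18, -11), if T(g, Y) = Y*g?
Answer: 2697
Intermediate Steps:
321 + q(12)*T(-18, -11) = 321 + 12*(-11*(-18)) = 321 + 12*198 = 321 + 2376 = 2697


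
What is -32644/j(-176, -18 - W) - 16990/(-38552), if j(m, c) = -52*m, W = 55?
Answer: -34468719/11025872 ≈ -3.1262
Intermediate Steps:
-32644/j(-176, -18 - W) - 16990/(-38552) = -32644/((-52*(-176))) - 16990/(-38552) = -32644/9152 - 16990*(-1/38552) = -32644*1/9152 + 8495/19276 = -8161/2288 + 8495/19276 = -34468719/11025872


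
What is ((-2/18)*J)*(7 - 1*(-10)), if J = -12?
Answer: 68/3 ≈ 22.667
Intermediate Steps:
((-2/18)*J)*(7 - 1*(-10)) = (-2/18*(-12))*(7 - 1*(-10)) = (-2*1/18*(-12))*(7 + 10) = -1/9*(-12)*17 = (4/3)*17 = 68/3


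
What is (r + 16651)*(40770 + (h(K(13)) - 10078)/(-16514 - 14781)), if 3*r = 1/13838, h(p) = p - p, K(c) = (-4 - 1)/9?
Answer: 88197038013071722/129918063 ≈ 6.7887e+8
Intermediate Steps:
K(c) = -5/9 (K(c) = -5*⅑ = -5/9)
h(p) = 0
r = 1/41514 (r = (⅓)/13838 = (⅓)*(1/13838) = 1/41514 ≈ 2.4088e-5)
(r + 16651)*(40770 + (h(K(13)) - 10078)/(-16514 - 14781)) = (1/41514 + 16651)*(40770 + (0 - 10078)/(-16514 - 14781)) = 691249615*(40770 - 10078/(-31295))/41514 = 691249615*(40770 - 10078*(-1/31295))/41514 = 691249615*(40770 + 10078/31295)/41514 = (691249615/41514)*(1275907228/31295) = 88197038013071722/129918063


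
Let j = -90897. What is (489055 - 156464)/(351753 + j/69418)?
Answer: 23087802038/24417898857 ≈ 0.94553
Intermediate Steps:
(489055 - 156464)/(351753 + j/69418) = (489055 - 156464)/(351753 - 90897/69418) = 332591/(351753 - 90897*1/69418) = 332591/(351753 - 90897/69418) = 332591/(24417898857/69418) = 332591*(69418/24417898857) = 23087802038/24417898857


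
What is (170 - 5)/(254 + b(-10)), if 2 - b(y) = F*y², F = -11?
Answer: 55/452 ≈ 0.12168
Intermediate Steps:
b(y) = 2 + 11*y² (b(y) = 2 - (-11)*y² = 2 + 11*y²)
(170 - 5)/(254 + b(-10)) = (170 - 5)/(254 + (2 + 11*(-10)²)) = 165/(254 + (2 + 11*100)) = 165/(254 + (2 + 1100)) = 165/(254 + 1102) = 165/1356 = 165*(1/1356) = 55/452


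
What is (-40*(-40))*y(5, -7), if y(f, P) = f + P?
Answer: -3200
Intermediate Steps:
y(f, P) = P + f
(-40*(-40))*y(5, -7) = (-40*(-40))*(-7 + 5) = 1600*(-2) = -3200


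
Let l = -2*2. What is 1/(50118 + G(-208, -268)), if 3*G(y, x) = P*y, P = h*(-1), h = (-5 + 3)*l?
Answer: 3/152018 ≈ 1.9734e-5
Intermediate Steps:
l = -4
h = 8 (h = (-5 + 3)*(-4) = -2*(-4) = 8)
P = -8 (P = 8*(-1) = -8)
G(y, x) = -8*y/3 (G(y, x) = (-8*y)/3 = -8*y/3)
1/(50118 + G(-208, -268)) = 1/(50118 - 8/3*(-208)) = 1/(50118 + 1664/3) = 1/(152018/3) = 3/152018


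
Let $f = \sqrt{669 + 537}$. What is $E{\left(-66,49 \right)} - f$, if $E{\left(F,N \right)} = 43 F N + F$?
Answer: $-139128 - 3 \sqrt{134} \approx -1.3916 \cdot 10^{5}$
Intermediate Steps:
$f = 3 \sqrt{134}$ ($f = \sqrt{1206} = 3 \sqrt{134} \approx 34.728$)
$E{\left(F,N \right)} = F + 43 F N$ ($E{\left(F,N \right)} = 43 F N + F = F + 43 F N$)
$E{\left(-66,49 \right)} - f = - 66 \left(1 + 43 \cdot 49\right) - 3 \sqrt{134} = - 66 \left(1 + 2107\right) - 3 \sqrt{134} = \left(-66\right) 2108 - 3 \sqrt{134} = -139128 - 3 \sqrt{134}$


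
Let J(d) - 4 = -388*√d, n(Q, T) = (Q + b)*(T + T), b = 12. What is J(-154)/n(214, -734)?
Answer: -1/82942 + 97*I*√154/82942 ≈ -1.2057e-5 + 0.014513*I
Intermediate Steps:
n(Q, T) = 2*T*(12 + Q) (n(Q, T) = (Q + 12)*(T + T) = (12 + Q)*(2*T) = 2*T*(12 + Q))
J(d) = 4 - 388*√d
J(-154)/n(214, -734) = (4 - 388*I*√154)/((2*(-734)*(12 + 214))) = (4 - 388*I*√154)/((2*(-734)*226)) = (4 - 388*I*√154)/(-331768) = (4 - 388*I*√154)*(-1/331768) = -1/82942 + 97*I*√154/82942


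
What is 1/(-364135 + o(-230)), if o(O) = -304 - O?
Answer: -1/364209 ≈ -2.7457e-6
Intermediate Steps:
1/(-364135 + o(-230)) = 1/(-364135 + (-304 - 1*(-230))) = 1/(-364135 + (-304 + 230)) = 1/(-364135 - 74) = 1/(-364209) = -1/364209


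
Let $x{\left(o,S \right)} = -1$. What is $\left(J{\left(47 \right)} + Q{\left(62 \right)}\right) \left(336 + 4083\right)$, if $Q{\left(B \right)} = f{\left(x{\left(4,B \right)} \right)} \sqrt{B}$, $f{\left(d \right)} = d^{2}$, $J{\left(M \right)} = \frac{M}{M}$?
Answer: $4419 + 4419 \sqrt{62} \approx 39214.0$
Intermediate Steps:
$J{\left(M \right)} = 1$
$Q{\left(B \right)} = \sqrt{B}$ ($Q{\left(B \right)} = \left(-1\right)^{2} \sqrt{B} = 1 \sqrt{B} = \sqrt{B}$)
$\left(J{\left(47 \right)} + Q{\left(62 \right)}\right) \left(336 + 4083\right) = \left(1 + \sqrt{62}\right) \left(336 + 4083\right) = \left(1 + \sqrt{62}\right) 4419 = 4419 + 4419 \sqrt{62}$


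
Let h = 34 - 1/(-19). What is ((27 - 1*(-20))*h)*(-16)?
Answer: -486544/19 ≈ -25608.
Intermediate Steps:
h = 647/19 (h = 34 - 1*(-1/19) = 34 + 1/19 = 647/19 ≈ 34.053)
((27 - 1*(-20))*h)*(-16) = ((27 - 1*(-20))*(647/19))*(-16) = ((27 + 20)*(647/19))*(-16) = (47*(647/19))*(-16) = (30409/19)*(-16) = -486544/19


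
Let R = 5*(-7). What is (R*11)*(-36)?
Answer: 13860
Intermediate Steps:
R = -35
(R*11)*(-36) = -35*11*(-36) = -385*(-36) = 13860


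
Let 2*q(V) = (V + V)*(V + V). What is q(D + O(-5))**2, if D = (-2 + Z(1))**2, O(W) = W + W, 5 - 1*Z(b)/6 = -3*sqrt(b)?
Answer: 78685273502784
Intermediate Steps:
Z(b) = 30 + 18*sqrt(b) (Z(b) = 30 - (-18)*sqrt(b) = 30 + 18*sqrt(b))
O(W) = 2*W
D = 2116 (D = (-2 + (30 + 18*sqrt(1)))**2 = (-2 + (30 + 18*1))**2 = (-2 + (30 + 18))**2 = (-2 + 48)**2 = 46**2 = 2116)
q(V) = 2*V**2 (q(V) = ((V + V)*(V + V))/2 = ((2*V)*(2*V))/2 = (4*V**2)/2 = 2*V**2)
q(D + O(-5))**2 = (2*(2116 + 2*(-5))**2)**2 = (2*(2116 - 10)**2)**2 = (2*2106**2)**2 = (2*4435236)**2 = 8870472**2 = 78685273502784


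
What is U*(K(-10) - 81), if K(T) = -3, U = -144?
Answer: 12096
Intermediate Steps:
U*(K(-10) - 81) = -144*(-3 - 81) = -144*(-84) = 12096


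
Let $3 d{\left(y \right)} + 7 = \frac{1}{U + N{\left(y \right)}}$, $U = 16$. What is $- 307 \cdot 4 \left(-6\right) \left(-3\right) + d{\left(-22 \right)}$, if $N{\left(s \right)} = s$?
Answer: $- \frac{397915}{18} \approx -22106.0$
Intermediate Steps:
$d{\left(y \right)} = - \frac{7}{3} + \frac{1}{3 \left(16 + y\right)}$
$- 307 \cdot 4 \left(-6\right) \left(-3\right) + d{\left(-22 \right)} = - 307 \cdot 4 \left(-6\right) \left(-3\right) + \frac{-111 - -154}{3 \left(16 - 22\right)} = - 307 \left(\left(-24\right) \left(-3\right)\right) + \frac{-111 + 154}{3 \left(-6\right)} = \left(-307\right) 72 + \frac{1}{3} \left(- \frac{1}{6}\right) 43 = -22104 - \frac{43}{18} = - \frac{397915}{18}$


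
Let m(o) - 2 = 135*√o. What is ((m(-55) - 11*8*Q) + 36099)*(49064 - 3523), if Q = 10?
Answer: 1603999561 + 6148035*I*√55 ≈ 1.604e+9 + 4.5595e+7*I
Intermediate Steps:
m(o) = 2 + 135*√o
((m(-55) - 11*8*Q) + 36099)*(49064 - 3523) = (((2 + 135*√(-55)) - 11*8*10) + 36099)*(49064 - 3523) = (((2 + 135*(I*√55)) - 88*10) + 36099)*45541 = (((2 + 135*I*√55) - 1*880) + 36099)*45541 = (((2 + 135*I*√55) - 880) + 36099)*45541 = ((-878 + 135*I*√55) + 36099)*45541 = (35221 + 135*I*√55)*45541 = 1603999561 + 6148035*I*√55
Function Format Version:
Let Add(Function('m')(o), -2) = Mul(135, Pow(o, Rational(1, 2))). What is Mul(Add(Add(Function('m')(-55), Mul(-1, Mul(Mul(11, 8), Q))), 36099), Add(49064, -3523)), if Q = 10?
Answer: Add(1603999561, Mul(6148035, I, Pow(55, Rational(1, 2)))) ≈ Add(1.6040e+9, Mul(4.5595e+7, I))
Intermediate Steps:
Function('m')(o) = Add(2, Mul(135, Pow(o, Rational(1, 2))))
Mul(Add(Add(Function('m')(-55), Mul(-1, Mul(Mul(11, 8), Q))), 36099), Add(49064, -3523)) = Mul(Add(Add(Add(2, Mul(135, Pow(-55, Rational(1, 2)))), Mul(-1, Mul(Mul(11, 8), 10))), 36099), Add(49064, -3523)) = Mul(Add(Add(Add(2, Mul(135, Mul(I, Pow(55, Rational(1, 2))))), Mul(-1, Mul(88, 10))), 36099), 45541) = Mul(Add(Add(Add(2, Mul(135, I, Pow(55, Rational(1, 2)))), Mul(-1, 880)), 36099), 45541) = Mul(Add(Add(Add(2, Mul(135, I, Pow(55, Rational(1, 2)))), -880), 36099), 45541) = Mul(Add(Add(-878, Mul(135, I, Pow(55, Rational(1, 2)))), 36099), 45541) = Mul(Add(35221, Mul(135, I, Pow(55, Rational(1, 2)))), 45541) = Add(1603999561, Mul(6148035, I, Pow(55, Rational(1, 2))))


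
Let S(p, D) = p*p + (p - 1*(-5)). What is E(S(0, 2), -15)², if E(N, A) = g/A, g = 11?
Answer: 121/225 ≈ 0.53778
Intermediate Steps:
S(p, D) = 5 + p + p² (S(p, D) = p² + (p + 5) = p² + (5 + p) = 5 + p + p²)
E(N, A) = 11/A
E(S(0, 2), -15)² = (11/(-15))² = (11*(-1/15))² = (-11/15)² = 121/225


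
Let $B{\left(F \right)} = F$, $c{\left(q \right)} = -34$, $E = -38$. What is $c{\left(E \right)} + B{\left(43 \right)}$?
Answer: $9$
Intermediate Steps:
$c{\left(E \right)} + B{\left(43 \right)} = -34 + 43 = 9$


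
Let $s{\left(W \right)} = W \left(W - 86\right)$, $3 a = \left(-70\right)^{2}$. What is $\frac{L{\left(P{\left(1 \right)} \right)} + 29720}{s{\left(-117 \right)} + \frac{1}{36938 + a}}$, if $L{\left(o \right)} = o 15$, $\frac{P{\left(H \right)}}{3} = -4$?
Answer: $\frac{3418191560}{2748323217} \approx 1.2437$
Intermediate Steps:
$P{\left(H \right)} = -12$ ($P{\left(H \right)} = 3 \left(-4\right) = -12$)
$L{\left(o \right)} = 15 o$
$a = \frac{4900}{3}$ ($a = \frac{\left(-70\right)^{2}}{3} = \frac{1}{3} \cdot 4900 = \frac{4900}{3} \approx 1633.3$)
$s{\left(W \right)} = W \left(-86 + W\right)$
$\frac{L{\left(P{\left(1 \right)} \right)} + 29720}{s{\left(-117 \right)} + \frac{1}{36938 + a}} = \frac{15 \left(-12\right) + 29720}{- 117 \left(-86 - 117\right) + \frac{1}{36938 + \frac{4900}{3}}} = \frac{-180 + 29720}{\left(-117\right) \left(-203\right) + \frac{1}{\frac{115714}{3}}} = \frac{29540}{23751 + \frac{3}{115714}} = \frac{29540}{\frac{2748323217}{115714}} = 29540 \cdot \frac{115714}{2748323217} = \frac{3418191560}{2748323217}$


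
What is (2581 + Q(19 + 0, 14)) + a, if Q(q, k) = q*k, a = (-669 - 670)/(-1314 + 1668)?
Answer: 1006499/354 ≈ 2843.2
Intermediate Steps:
a = -1339/354 ≈ -3.7825
Q(q, k) = k*q
(2581 + Q(19 + 0, 14)) + a = (2581 + 14*(19 + 0)) - 1339/354 = (2581 + 14*19) - 1339/354 = (2581 + 266) - 1339/354 = 2847 - 1339/354 = 1006499/354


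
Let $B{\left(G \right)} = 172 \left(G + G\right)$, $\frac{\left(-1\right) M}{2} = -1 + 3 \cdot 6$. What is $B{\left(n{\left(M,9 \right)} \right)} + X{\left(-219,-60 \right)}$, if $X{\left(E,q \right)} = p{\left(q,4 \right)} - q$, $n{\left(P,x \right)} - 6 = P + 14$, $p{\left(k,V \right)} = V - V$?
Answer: $-4756$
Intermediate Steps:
$p{\left(k,V \right)} = 0$
$M = -34$ ($M = - 2 \left(-1 + 3 \cdot 6\right) = - 2 \left(-1 + 18\right) = \left(-2\right) 17 = -34$)
$n{\left(P,x \right)} = 20 + P$ ($n{\left(P,x \right)} = 6 + \left(P + 14\right) = 6 + \left(14 + P\right) = 20 + P$)
$X{\left(E,q \right)} = - q$ ($X{\left(E,q \right)} = 0 - q = - q$)
$B{\left(G \right)} = 344 G$ ($B{\left(G \right)} = 172 \cdot 2 G = 344 G$)
$B{\left(n{\left(M,9 \right)} \right)} + X{\left(-219,-60 \right)} = 344 \left(20 - 34\right) - -60 = 344 \left(-14\right) + 60 = -4816 + 60 = -4756$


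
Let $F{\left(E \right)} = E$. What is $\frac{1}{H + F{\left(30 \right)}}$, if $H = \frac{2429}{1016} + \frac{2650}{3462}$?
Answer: $\frac{1758696}{58311679} \approx 0.03016$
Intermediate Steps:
$H = \frac{5550799}{1758696}$ ($H = 2429 \cdot \frac{1}{1016} + 2650 \cdot \frac{1}{3462} = \frac{2429}{1016} + \frac{1325}{1731} = \frac{5550799}{1758696} \approx 3.1562$)
$\frac{1}{H + F{\left(30 \right)}} = \frac{1}{\frac{5550799}{1758696} + 30} = \frac{1}{\frac{58311679}{1758696}} = \frac{1758696}{58311679}$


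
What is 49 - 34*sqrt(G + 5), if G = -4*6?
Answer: 49 - 34*I*sqrt(19) ≈ 49.0 - 148.2*I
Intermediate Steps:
G = -24
49 - 34*sqrt(G + 5) = 49 - 34*sqrt(-24 + 5) = 49 - 34*I*sqrt(19)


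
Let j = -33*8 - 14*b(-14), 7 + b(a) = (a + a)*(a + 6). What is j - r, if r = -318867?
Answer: 315565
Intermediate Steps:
b(a) = -7 + 2*a*(6 + a) (b(a) = -7 + (a + a)*(a + 6) = -7 + (2*a)*(6 + a) = -7 + 2*a*(6 + a))
j = -3302 (j = -33*8 - 14*(-7 + 2*(-14)**2 + 12*(-14)) = -264 - 14*(-7 + 2*196 - 168) = -264 - 14*(-7 + 392 - 168) = -264 - 14*217 = -264 - 3038 = -3302)
j - r = -3302 - 1*(-318867) = -3302 + 318867 = 315565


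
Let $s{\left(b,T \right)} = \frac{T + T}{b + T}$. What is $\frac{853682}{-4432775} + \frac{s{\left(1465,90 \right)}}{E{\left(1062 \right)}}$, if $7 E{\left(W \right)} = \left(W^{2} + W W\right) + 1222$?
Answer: $- \frac{59919743359552}{311136038405275} \approx -0.19258$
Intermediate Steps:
$E{\left(W \right)} = \frac{1222}{7} + \frac{2 W^{2}}{7}$ ($E{\left(W \right)} = \frac{\left(W^{2} + W W\right) + 1222}{7} = \frac{\left(W^{2} + W^{2}\right) + 1222}{7} = \frac{2 W^{2} + 1222}{7} = \frac{1222 + 2 W^{2}}{7} = \frac{1222}{7} + \frac{2 W^{2}}{7}$)
$s{\left(b,T \right)} = \frac{2 T}{T + b}$
$\frac{853682}{-4432775} + \frac{s{\left(1465,90 \right)}}{E{\left(1062 \right)}} = \frac{853682}{-4432775} + \frac{2 \cdot 90 \frac{1}{90 + 1465}}{\frac{1222}{7} + \frac{2 \cdot 1062^{2}}{7}} = 853682 \left(- \frac{1}{4432775}\right) + \frac{2 \cdot 90 \cdot \frac{1}{1555}}{\frac{1222}{7} + \frac{2}{7} \cdot 1127844} = - \frac{853682}{4432775} + \frac{2 \cdot 90 \cdot \frac{1}{1555}}{\frac{1222}{7} + \frac{2255688}{7}} = - \frac{853682}{4432775} + \frac{36}{311 \cdot \frac{2256910}{7}} = - \frac{853682}{4432775} + \frac{36}{311} \cdot \frac{7}{2256910} = - \frac{853682}{4432775} + \frac{126}{350949505} = - \frac{59919743359552}{311136038405275}$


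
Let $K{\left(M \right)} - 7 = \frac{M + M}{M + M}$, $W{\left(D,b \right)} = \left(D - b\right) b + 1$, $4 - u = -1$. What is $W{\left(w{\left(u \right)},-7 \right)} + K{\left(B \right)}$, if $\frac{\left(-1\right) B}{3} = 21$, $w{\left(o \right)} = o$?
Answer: $-75$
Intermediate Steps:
$u = 5$ ($u = 4 - -1 = 4 + 1 = 5$)
$B = -63$ ($B = \left(-3\right) 21 = -63$)
$W{\left(D,b \right)} = 1 + b \left(D - b\right)$ ($W{\left(D,b \right)} = b \left(D - b\right) + 1 = 1 + b \left(D - b\right)$)
$K{\left(M \right)} = 8$ ($K{\left(M \right)} = 7 + \frac{M + M}{M + M} = 7 + \frac{2 M}{2 M} = 7 + 2 M \frac{1}{2 M} = 7 + 1 = 8$)
$W{\left(w{\left(u \right)},-7 \right)} + K{\left(B \right)} = \left(1 - \left(-7\right)^{2} + 5 \left(-7\right)\right) + 8 = \left(1 - 49 - 35\right) + 8 = -83 + 8 = -75$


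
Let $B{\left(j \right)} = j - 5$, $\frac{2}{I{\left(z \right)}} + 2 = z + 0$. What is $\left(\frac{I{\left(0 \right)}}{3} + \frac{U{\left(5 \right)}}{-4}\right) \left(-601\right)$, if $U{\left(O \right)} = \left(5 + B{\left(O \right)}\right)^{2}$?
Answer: $\frac{47479}{12} \approx 3956.6$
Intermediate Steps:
$I{\left(z \right)} = \frac{2}{-2 + z}$ ($I{\left(z \right)} = \frac{2}{-2 + \left(z + 0\right)} = \frac{2}{-2 + z}$)
$B{\left(j \right)} = -5 + j$
$U{\left(O \right)} = O^{2}$ ($U{\left(O \right)} = \left(5 + \left(-5 + O\right)\right)^{2} = O^{2}$)
$\left(\frac{I{\left(0 \right)}}{3} + \frac{U{\left(5 \right)}}{-4}\right) \left(-601\right) = \left(\frac{2 \frac{1}{-2 + 0}}{3} + \frac{5^{2}}{-4}\right) \left(-601\right) = \left(\frac{2}{-2} \cdot \frac{1}{3} + 25 \left(- \frac{1}{4}\right)\right) \left(-601\right) = \left(2 \left(- \frac{1}{2}\right) \frac{1}{3} - \frac{25}{4}\right) \left(-601\right) = \left(\left(-1\right) \frac{1}{3} - \frac{25}{4}\right) \left(-601\right) = \left(- \frac{1}{3} - \frac{25}{4}\right) \left(-601\right) = \left(- \frac{79}{12}\right) \left(-601\right) = \frac{47479}{12}$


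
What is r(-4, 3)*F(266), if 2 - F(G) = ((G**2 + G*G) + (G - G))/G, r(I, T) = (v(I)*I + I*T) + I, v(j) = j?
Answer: 0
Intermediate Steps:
r(I, T) = I + I**2 + I*T (r(I, T) = (I*I + I*T) + I = (I**2 + I*T) + I = I + I**2 + I*T)
F(G) = 2 - 2*G (F(G) = 2 - ((G**2 + G*G) + (G - G))/G = 2 - ((G**2 + G**2) + 0)/G = 2 - (2*G**2 + 0)/G = 2 - 2*G**2/G = 2 - 2*G)
r(-4, 3)*F(266) = (-4*(1 - 4 + 3))*(2 - 2*266) = (-4*0)*(2 - 532) = 0*(-530) = 0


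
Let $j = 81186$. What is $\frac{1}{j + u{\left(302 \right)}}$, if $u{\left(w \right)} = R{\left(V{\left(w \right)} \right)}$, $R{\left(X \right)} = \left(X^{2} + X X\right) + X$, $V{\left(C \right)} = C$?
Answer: $\frac{1}{263896} \approx 3.7894 \cdot 10^{-6}$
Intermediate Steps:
$R{\left(X \right)} = X + 2 X^{2}$ ($R{\left(X \right)} = \left(X^{2} + X^{2}\right) + X = 2 X^{2} + X = X + 2 X^{2}$)
$u{\left(w \right)} = w \left(1 + 2 w\right)$
$\frac{1}{j + u{\left(302 \right)}} = \frac{1}{81186 + 302 \left(1 + 2 \cdot 302\right)} = \frac{1}{81186 + 302 \left(1 + 604\right)} = \frac{1}{81186 + 302 \cdot 605} = \frac{1}{81186 + 182710} = \frac{1}{263896}$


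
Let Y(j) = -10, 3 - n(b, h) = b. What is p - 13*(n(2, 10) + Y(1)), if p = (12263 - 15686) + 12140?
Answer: 8834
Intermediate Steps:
n(b, h) = 3 - b
p = 8717 (p = -3423 + 12140 = 8717)
p - 13*(n(2, 10) + Y(1)) = 8717 - 13*((3 - 1*2) - 10) = 8717 - 13*((3 - 2) - 10) = 8717 - 13*(1 - 10) = 8717 - 13*(-9) = 8717 - 1*(-117) = 8717 + 117 = 8834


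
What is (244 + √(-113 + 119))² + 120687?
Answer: 180229 + 488*√6 ≈ 1.8142e+5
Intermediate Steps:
(244 + √(-113 + 119))² + 120687 = (244 + √6)² + 120687 = 120687 + (244 + √6)²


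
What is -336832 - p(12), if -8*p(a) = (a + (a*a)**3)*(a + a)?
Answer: 8621156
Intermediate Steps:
p(a) = -a*(a + a**6)/4 (p(a) = -(a + (a*a)**3)*(a + a)/8 = -(a + (a**2)**3)*2*a/8 = -(a + a**6)*2*a/8 = -a*(a + a**6)/4)
-336832 - p(12) = -336832 - 12**2*(-1 - 1*12**5)/4 = -336832 - 144*(-1 - 1*248832)/4 = -336832 - 144*(-1 - 248832)/4 = -336832 - 144*(-248833)/4 = -336832 - 1*(-8957988) = -336832 + 8957988 = 8621156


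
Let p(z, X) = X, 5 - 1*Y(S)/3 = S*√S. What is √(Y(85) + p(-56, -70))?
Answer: √(-55 - 255*√85) ≈ 49.051*I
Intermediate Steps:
Y(S) = 15 - 3*S^(3/2) (Y(S) = 15 - 3*S*√S = 15 - 3*S^(3/2))
√(Y(85) + p(-56, -70)) = √((15 - 255*√85) - 70) = √(-55 - 255*√85)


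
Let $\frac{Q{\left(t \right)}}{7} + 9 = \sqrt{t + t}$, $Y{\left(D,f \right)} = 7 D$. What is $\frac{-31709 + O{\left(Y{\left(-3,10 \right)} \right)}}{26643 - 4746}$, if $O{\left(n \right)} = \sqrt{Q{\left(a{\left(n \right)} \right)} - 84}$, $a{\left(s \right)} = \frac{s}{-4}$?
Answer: $- \frac{31709}{21897} + \frac{i \sqrt{588 - 14 \sqrt{42}}}{43794} \approx -1.4481 + 0.00050919 i$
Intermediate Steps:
$a{\left(s \right)} = - \frac{s}{4}$ ($a{\left(s \right)} = s \left(- \frac{1}{4}\right) = - \frac{s}{4}$)
$Q{\left(t \right)} = -63 + 7 \sqrt{2} \sqrt{t}$ ($Q{\left(t \right)} = -63 + 7 \sqrt{t + t} = -63 + 7 \sqrt{2 t} = -63 + 7 \sqrt{2} \sqrt{t}$)
$O{\left(n \right)} = \sqrt{-147 + \frac{7 \sqrt{2} \sqrt{- n}}{2}}$ ($O{\left(n \right)} = \sqrt{\left(-63 + 7 \sqrt{2} \sqrt{- \frac{n}{4}}\right) - 84} = \sqrt{\left(-63 + 7 \sqrt{2} \frac{\sqrt{- n}}{2}\right) - 84} = \sqrt{\left(-63 + \frac{7 \sqrt{2} \sqrt{- n}}{2}\right) - 84} = \sqrt{-147 + \frac{7 \sqrt{2} \sqrt{- n}}{2}}$)
$\frac{-31709 + O{\left(Y{\left(-3,10 \right)} \right)}}{26643 - 4746} = \frac{-31709 + \frac{\sqrt{-588 + 14 \sqrt{2} \sqrt{- 7 \left(-3\right)}}}{2}}{26643 - 4746} = \frac{-31709 + \frac{\sqrt{-588 + 14 \sqrt{2} \sqrt{\left(-1\right) \left(-21\right)}}}{2}}{26643 - 4746} = \frac{-31709 + \frac{\sqrt{-588 + 14 \sqrt{2} \sqrt{21}}}{2}}{26643 - 4746} = \frac{-31709 + \frac{\sqrt{-588 + 14 \sqrt{42}}}{2}}{21897} = \left(-31709 + \frac{\sqrt{-588 + 14 \sqrt{42}}}{2}\right) \frac{1}{21897} = - \frac{31709}{21897} + \frac{\sqrt{-588 + 14 \sqrt{42}}}{43794}$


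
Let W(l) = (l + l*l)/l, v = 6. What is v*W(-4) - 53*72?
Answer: -3834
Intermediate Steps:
W(l) = (l + l**2)/l
v*W(-4) - 53*72 = 6*(1 - 4) - 53*72 = 6*(-3) - 3816 = -18 - 3816 = -3834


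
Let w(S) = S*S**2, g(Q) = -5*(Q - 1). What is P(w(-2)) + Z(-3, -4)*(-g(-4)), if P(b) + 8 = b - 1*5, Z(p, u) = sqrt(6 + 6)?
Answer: -21 - 50*sqrt(3) ≈ -107.60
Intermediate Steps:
Z(p, u) = 2*sqrt(3) (Z(p, u) = sqrt(12) = 2*sqrt(3))
g(Q) = 5 - 5*Q (g(Q) = -5*(-1 + Q) = 5 - 5*Q)
w(S) = S**3
P(b) = -13 + b (P(b) = -8 + (b - 1*5) = -8 + (b - 5) = -8 + (-5 + b) = -13 + b)
P(w(-2)) + Z(-3, -4)*(-g(-4)) = (-13 + (-2)**3) + (2*sqrt(3))*(-(5 - 5*(-4))) = (-13 - 8) + (2*sqrt(3))*(-(5 + 20)) = -21 + (2*sqrt(3))*(-1*25) = -21 + (2*sqrt(3))*(-25) = -21 - 50*sqrt(3)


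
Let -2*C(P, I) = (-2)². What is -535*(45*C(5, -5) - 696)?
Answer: 420510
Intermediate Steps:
C(P, I) = -2 (C(P, I) = -½*(-2)² = -½*4 = -2)
-535*(45*C(5, -5) - 696) = -535*(45*(-2) - 696) = -535*(-90 - 696) = -535*(-786) = 420510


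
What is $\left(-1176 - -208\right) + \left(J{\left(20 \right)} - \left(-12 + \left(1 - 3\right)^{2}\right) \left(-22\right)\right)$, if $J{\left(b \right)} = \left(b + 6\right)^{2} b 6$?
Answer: $79976$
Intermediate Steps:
$J{\left(b \right)} = 6 b \left(6 + b\right)^{2}$ ($J{\left(b \right)} = \left(6 + b\right)^{2} b 6 = b \left(6 + b\right)^{2} \cdot 6 = 6 b \left(6 + b\right)^{2}$)
$\left(-1176 - -208\right) + \left(J{\left(20 \right)} - \left(-12 + \left(1 - 3\right)^{2}\right) \left(-22\right)\right) = \left(-1176 - -208\right) - \left(- 120 \left(6 + 20\right)^{2} + \left(-12 + \left(1 - 3\right)^{2}\right) \left(-22\right)\right) = \left(-1176 + 208\right) + \left(6 \cdot 20 \cdot 26^{2} - \left(-12 + \left(-2\right)^{2}\right) \left(-22\right)\right) = -968 + \left(6 \cdot 20 \cdot 676 - \left(-12 + 4\right) \left(-22\right)\right) = -968 + \left(81120 - \left(-8\right) \left(-22\right)\right) = -968 + \left(81120 - 176\right) = -968 + 80944 = 79976$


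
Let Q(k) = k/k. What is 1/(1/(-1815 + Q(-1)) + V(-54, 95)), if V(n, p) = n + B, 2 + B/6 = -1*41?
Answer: -1814/565969 ≈ -0.0032051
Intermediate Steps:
Q(k) = 1
B = -258 (B = -12 + 6*(-1*41) = -12 + 6*(-41) = -12 - 246 = -258)
V(n, p) = -258 + n (V(n, p) = n - 258 = -258 + n)
1/(1/(-1815 + Q(-1)) + V(-54, 95)) = 1/(1/(-1815 + 1) + (-258 - 54)) = 1/(1/(-1814) - 312) = 1/(-1/1814 - 312) = 1/(-565969/1814) = -1814/565969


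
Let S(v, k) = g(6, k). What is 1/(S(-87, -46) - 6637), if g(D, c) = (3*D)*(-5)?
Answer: -1/6727 ≈ -0.00014865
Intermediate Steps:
g(D, c) = -15*D
S(v, k) = -90 (S(v, k) = -15*6 = -90)
1/(S(-87, -46) - 6637) = 1/(-90 - 6637) = 1/(-6727) = -1/6727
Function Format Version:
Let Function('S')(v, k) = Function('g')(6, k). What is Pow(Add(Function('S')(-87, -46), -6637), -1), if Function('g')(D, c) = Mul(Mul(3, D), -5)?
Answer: Rational(-1, 6727) ≈ -0.00014865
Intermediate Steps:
Function('g')(D, c) = Mul(-15, D)
Function('S')(v, k) = -90 (Function('S')(v, k) = Mul(-15, 6) = -90)
Pow(Add(Function('S')(-87, -46), -6637), -1) = Pow(Add(-90, -6637), -1) = Pow(-6727, -1) = Rational(-1, 6727)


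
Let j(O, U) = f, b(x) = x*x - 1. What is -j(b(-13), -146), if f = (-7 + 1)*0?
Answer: 0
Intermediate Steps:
b(x) = -1 + x² (b(x) = x² - 1 = -1 + x²)
f = 0 (f = -6*0 = 0)
j(O, U) = 0
-j(b(-13), -146) = -1*0 = 0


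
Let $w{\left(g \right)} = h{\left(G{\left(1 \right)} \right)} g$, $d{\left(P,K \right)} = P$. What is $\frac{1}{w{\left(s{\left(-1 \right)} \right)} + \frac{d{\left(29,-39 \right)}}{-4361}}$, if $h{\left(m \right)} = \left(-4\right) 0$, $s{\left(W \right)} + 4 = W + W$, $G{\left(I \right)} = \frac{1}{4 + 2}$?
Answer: $- \frac{4361}{29} \approx -150.38$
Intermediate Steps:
$G{\left(I \right)} = \frac{1}{6}$
$s{\left(W \right)} = -4 + 2 W$ ($s{\left(W \right)} = -4 + \left(W + W\right) = -4 + 2 W$)
$h{\left(m \right)} = 0$
$w{\left(g \right)} = 0$ ($w{\left(g \right)} = 0 g = 0$)
$\frac{1}{w{\left(s{\left(-1 \right)} \right)} + \frac{d{\left(29,-39 \right)}}{-4361}} = \frac{1}{0 + \frac{29}{-4361}} = \frac{1}{0 + 29 \left(- \frac{1}{4361}\right)} = \frac{1}{0 - \frac{29}{4361}} = \frac{1}{- \frac{29}{4361}} = - \frac{4361}{29}$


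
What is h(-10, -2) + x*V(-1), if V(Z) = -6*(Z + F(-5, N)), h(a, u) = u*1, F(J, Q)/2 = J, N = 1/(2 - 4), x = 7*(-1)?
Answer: -464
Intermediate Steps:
x = -7
N = -1/2 (N = 1/(-2) = -1/2 ≈ -0.50000)
F(J, Q) = 2*J
h(a, u) = u
V(Z) = 60 - 6*Z (V(Z) = -6*(Z + 2*(-5)) = -6*(Z - 10) = -6*(-10 + Z) = 60 - 6*Z)
h(-10, -2) + x*V(-1) = -2 - 7*(60 - 6*(-1)) = -2 - 7*(60 + 6) = -2 - 7*66 = -2 - 462 = -464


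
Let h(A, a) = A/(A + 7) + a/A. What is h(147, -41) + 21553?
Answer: 69704587/3234 ≈ 21554.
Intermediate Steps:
h(A, a) = A/(7 + A) + a/A
h(147, -41) + 21553 = (147² + 7*(-41) + 147*(-41))/(147*(7 + 147)) + 21553 = (1/147)*(21609 - 287 - 6027)/154 + 21553 = (1/147)*(1/154)*15295 + 21553 = 2185/3234 + 21553 = 69704587/3234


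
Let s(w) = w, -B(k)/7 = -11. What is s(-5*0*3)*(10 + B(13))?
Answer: 0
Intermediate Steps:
B(k) = 77 (B(k) = -7*(-11) = 77)
s(-5*0*3)*(10 + B(13)) = (-5*0*3)*(10 + 77) = (0*3)*87 = 0*87 = 0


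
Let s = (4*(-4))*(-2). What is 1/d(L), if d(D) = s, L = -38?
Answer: 1/32 ≈ 0.031250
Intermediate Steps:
s = 32 (s = -16*(-2) = 32)
d(D) = 32
1/d(L) = 1/32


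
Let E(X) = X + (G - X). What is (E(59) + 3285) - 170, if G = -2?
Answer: 3113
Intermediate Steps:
E(X) = -2 (E(X) = X + (-2 - X) = -2)
(E(59) + 3285) - 170 = (-2 + 3285) - 170 = 3283 - 170 = 3113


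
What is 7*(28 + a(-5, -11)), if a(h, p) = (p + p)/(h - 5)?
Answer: 1057/5 ≈ 211.40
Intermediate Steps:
a(h, p) = 2*p/(-5 + h) (a(h, p) = (2*p)/(-5 + h) = 2*p/(-5 + h))
7*(28 + a(-5, -11)) = 7*(28 + 2*(-11)/(-5 - 5)) = 7*(28 + 2*(-11)/(-10)) = 7*(28 + 2*(-11)*(-⅒)) = 7*(28 + 11/5) = 7*(151/5) = 1057/5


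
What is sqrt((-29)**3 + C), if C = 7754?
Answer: I*sqrt(16635) ≈ 128.98*I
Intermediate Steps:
sqrt((-29)**3 + C) = sqrt((-29)**3 + 7754) = sqrt(-24389 + 7754) = sqrt(-16635) = I*sqrt(16635)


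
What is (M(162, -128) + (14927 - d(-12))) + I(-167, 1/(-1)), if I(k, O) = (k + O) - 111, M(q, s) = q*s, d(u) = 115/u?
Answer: -72941/12 ≈ -6078.4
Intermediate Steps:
I(k, O) = -111 + O + k (I(k, O) = (O + k) - 111 = -111 + O + k)
(M(162, -128) + (14927 - d(-12))) + I(-167, 1/(-1)) = (162*(-128) + (14927 - 115/(-12))) + (-111 + 1/(-1) - 167) = (-20736 + (14927 - 115*(-1)/12)) + (-111 - 1 - 167) = (-20736 + (14927 - 1*(-115/12))) - 279 = (-20736 + (14927 + 115/12)) - 279 = (-20736 + 179239/12) - 279 = -69593/12 - 279 = -72941/12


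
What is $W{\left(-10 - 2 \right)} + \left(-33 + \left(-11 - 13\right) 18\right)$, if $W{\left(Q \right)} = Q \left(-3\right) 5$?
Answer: $-285$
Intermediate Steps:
$W{\left(Q \right)} = - 15 Q$ ($W{\left(Q \right)} = - 3 Q 5 = - 15 Q$)
$W{\left(-10 - 2 \right)} + \left(-33 + \left(-11 - 13\right) 18\right) = - 15 \left(-10 - 2\right) + \left(-33 + \left(-11 - 13\right) 18\right) = \left(-15\right) \left(-12\right) + \left(-33 + \left(-11 - 13\right) 18\right) = 180 - 465 = -285$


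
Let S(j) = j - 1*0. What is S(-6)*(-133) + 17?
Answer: 815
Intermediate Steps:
S(j) = j (S(j) = j + 0 = j)
S(-6)*(-133) + 17 = -6*(-133) + 17 = 798 + 17 = 815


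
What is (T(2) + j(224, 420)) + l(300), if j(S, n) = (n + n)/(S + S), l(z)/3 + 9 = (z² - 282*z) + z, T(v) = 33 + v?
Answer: 136879/8 ≈ 17110.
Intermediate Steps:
l(z) = -27 - 843*z + 3*z² (l(z) = -27 + 3*((z² - 282*z) + z) = -27 + 3*(z² - 281*z) = -27 + (-843*z + 3*z²) = -27 - 843*z + 3*z²)
j(S, n) = n/S (j(S, n) = (2*n)/((2*S)) = (2*n)*(1/(2*S)) = n/S)
(T(2) + j(224, 420)) + l(300) = ((33 + 2) + 420/224) + (-27 - 843*300 + 3*300²) = (35 + 420*(1/224)) + (-27 - 252900 + 3*90000) = (35 + 15/8) + (-27 - 252900 + 270000) = 295/8 + 17073 = 136879/8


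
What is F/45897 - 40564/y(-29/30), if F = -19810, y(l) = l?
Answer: 55852402750/1331013 ≈ 41962.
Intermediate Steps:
F/45897 - 40564/y(-29/30) = -19810/45897 - 40564/((-29/30)) = -19810*1/45897 - 40564/((-29*1/30)) = -19810/45897 - 40564/(-29/30) = -19810/45897 - 40564*(-30/29) = -19810/45897 + 1216920/29 = 55852402750/1331013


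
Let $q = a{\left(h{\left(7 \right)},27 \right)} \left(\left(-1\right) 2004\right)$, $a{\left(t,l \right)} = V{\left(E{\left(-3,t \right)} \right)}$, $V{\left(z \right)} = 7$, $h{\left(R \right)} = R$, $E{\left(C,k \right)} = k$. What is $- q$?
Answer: $14028$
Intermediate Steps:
$a{\left(t,l \right)} = 7$
$q = -14028$ ($q = 7 \left(\left(-1\right) 2004\right) = 7 \left(-2004\right) = -14028$)
$- q = \left(-1\right) \left(-14028\right) = 14028$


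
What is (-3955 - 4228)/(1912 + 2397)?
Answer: -8183/4309 ≈ -1.8990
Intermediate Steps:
(-3955 - 4228)/(1912 + 2397) = -8183/4309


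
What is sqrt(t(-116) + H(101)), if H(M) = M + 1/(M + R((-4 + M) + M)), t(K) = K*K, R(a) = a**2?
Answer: sqrt(20943979209230)/39305 ≈ 116.43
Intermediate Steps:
t(K) = K**2
H(M) = M + 1/(M + (-4 + 2*M)**2) (H(M) = M + 1/(M + ((-4 + M) + M)**2) = M + 1/(M + (-4 + 2*M)**2))
sqrt(t(-116) + H(101)) = sqrt((-116)**2 + (1 + 101**2 + 4*101*(-2 + 101)**2)/(101 + 4*(-2 + 101)**2)) = sqrt(13456 + (1 + 10201 + 4*101*99**2)/(101 + 4*99**2)) = sqrt(13456 + (1 + 10201 + 4*101*9801)/(101 + 4*9801)) = sqrt(13456 + (1 + 10201 + 3959604)/(101 + 39204)) = sqrt(13456 + 3969806/39305) = sqrt(532857886/39305) = sqrt(20943979209230)/39305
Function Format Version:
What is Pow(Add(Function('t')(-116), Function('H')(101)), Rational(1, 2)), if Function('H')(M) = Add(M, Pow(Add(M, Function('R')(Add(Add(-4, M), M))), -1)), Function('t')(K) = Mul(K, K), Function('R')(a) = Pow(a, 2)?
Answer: Mul(Rational(1, 39305), Pow(20943979209230, Rational(1, 2))) ≈ 116.43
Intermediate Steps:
Function('t')(K) = Pow(K, 2)
Function('H')(M) = Add(M, Pow(Add(M, Pow(Add(-4, Mul(2, M)), 2)), -1)) (Function('H')(M) = Add(M, Pow(Add(M, Pow(Add(Add(-4, M), M), 2)), -1)) = Add(M, Pow(Add(M, Pow(Add(-4, Mul(2, M)), 2)), -1)))
Pow(Add(Function('t')(-116), Function('H')(101)), Rational(1, 2)) = Pow(Add(Pow(-116, 2), Mul(Pow(Add(101, Mul(4, Pow(Add(-2, 101), 2))), -1), Add(1, Pow(101, 2), Mul(4, 101, Pow(Add(-2, 101), 2))))), Rational(1, 2)) = Pow(Add(13456, Mul(Pow(Add(101, Mul(4, Pow(99, 2))), -1), Add(1, 10201, Mul(4, 101, Pow(99, 2))))), Rational(1, 2)) = Pow(Add(13456, Mul(Pow(Add(101, Mul(4, 9801)), -1), Add(1, 10201, Mul(4, 101, 9801)))), Rational(1, 2)) = Pow(Add(13456, Mul(Pow(Add(101, 39204), -1), Add(1, 10201, 3959604))), Rational(1, 2)) = Pow(Add(13456, Mul(Pow(39305, -1), 3969806)), Rational(1, 2)) = Pow(Add(13456, Mul(Rational(1, 39305), 3969806)), Rational(1, 2)) = Pow(Add(13456, Rational(3969806, 39305)), Rational(1, 2)) = Pow(Rational(532857886, 39305), Rational(1, 2)) = Mul(Rational(1, 39305), Pow(20943979209230, Rational(1, 2)))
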